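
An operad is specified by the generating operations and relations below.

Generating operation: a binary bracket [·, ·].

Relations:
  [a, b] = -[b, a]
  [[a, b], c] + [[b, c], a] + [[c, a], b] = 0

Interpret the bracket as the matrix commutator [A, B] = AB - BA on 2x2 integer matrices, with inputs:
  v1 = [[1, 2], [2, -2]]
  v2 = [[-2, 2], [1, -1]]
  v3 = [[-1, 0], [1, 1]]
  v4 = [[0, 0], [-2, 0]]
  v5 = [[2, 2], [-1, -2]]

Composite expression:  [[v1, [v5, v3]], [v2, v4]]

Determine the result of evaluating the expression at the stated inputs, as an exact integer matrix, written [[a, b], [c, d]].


[v5, v3] = [[2, 4], [-2, -2]]
[v1, [v5, v3]] = [[-12, 4], [14, 12]]
[v2, v4] = [[-4, 0], [-2, 4]]
[[v1, [v5, v3]], [v2, v4]] = [[-8, 32], [-160, 8]]

[[-8, 32], [-160, 8]]


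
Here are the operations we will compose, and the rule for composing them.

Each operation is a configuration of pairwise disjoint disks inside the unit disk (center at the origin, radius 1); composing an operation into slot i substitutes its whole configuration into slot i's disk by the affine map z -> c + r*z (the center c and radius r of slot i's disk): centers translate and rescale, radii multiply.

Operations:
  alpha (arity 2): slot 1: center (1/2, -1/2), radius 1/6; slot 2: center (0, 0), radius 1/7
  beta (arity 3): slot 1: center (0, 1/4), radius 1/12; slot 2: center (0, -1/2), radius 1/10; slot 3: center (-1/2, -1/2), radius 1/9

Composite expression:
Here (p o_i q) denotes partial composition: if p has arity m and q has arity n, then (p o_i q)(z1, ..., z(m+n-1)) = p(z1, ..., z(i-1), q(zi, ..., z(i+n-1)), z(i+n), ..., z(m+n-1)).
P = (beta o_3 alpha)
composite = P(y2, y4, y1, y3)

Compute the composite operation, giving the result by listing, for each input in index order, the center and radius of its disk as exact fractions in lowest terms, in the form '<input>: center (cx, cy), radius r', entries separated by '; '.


y1: center (-4/9, -5/9), radius 1/54; y2: center (0, 1/4), radius 1/12; y3: center (-1/2, -1/2), radius 1/63; y4: center (0, -1/2), radius 1/10

Follow each y-input down from beta: c' goes to c + r*c', radius to r*r'.
input y2: applying the 1 nested substitution gives center (0, 1/4), radius 1/12
input y4: applying the 1 nested substitution gives center (0, -1/2), radius 1/10
input y1: applying the 2 nested substitutions gives center (-4/9, -5/9), radius 1/54
input y3: applying the 2 nested substitutions gives center (-1/2, -1/2), radius 1/63


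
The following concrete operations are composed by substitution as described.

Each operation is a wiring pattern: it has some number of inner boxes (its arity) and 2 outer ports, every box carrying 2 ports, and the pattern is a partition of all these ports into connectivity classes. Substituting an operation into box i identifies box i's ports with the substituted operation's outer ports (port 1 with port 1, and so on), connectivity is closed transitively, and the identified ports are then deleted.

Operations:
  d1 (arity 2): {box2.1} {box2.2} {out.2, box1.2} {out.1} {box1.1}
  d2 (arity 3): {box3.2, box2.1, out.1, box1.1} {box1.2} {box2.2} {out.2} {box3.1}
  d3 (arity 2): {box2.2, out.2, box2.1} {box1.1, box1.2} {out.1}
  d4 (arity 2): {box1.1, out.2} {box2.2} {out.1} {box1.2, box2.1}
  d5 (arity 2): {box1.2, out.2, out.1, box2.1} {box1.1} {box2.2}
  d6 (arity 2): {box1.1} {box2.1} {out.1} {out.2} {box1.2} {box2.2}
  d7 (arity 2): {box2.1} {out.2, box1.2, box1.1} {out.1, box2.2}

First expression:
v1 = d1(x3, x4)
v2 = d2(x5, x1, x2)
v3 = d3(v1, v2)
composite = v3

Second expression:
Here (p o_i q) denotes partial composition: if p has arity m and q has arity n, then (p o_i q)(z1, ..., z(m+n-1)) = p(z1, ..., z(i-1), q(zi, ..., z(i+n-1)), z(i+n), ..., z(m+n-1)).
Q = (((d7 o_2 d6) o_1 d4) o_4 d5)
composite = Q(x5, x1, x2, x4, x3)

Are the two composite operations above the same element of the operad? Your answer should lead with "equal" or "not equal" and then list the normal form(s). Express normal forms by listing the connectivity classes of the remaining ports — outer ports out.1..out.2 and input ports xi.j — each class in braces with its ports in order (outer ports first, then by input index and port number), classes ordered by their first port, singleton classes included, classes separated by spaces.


not equal; the first gives {out.1} {out.2, x1.1, x2.2, x5.1} {x1.2} {x2.1} {x3.1} {x3.2} {x4.1} {x4.2} {x5.2} and the second {out.1} {out.2, x5.1} {x1.1, x5.2} {x1.2} {x2.1} {x2.2} {x3.1, x4.2} {x3.2} {x4.1}

The first expression reduces to {out.1} {out.2, x1.1, x2.2, x5.1} {x1.2} {x2.1} {x3.1} {x3.2} {x4.1} {x4.2} {x5.2}
The second expression reduces to {out.1} {out.2, x5.1} {x1.1, x5.2} {x1.2} {x2.1} {x2.2} {x3.1, x4.2} {x3.2} {x4.1}
They disagree, so not equal.


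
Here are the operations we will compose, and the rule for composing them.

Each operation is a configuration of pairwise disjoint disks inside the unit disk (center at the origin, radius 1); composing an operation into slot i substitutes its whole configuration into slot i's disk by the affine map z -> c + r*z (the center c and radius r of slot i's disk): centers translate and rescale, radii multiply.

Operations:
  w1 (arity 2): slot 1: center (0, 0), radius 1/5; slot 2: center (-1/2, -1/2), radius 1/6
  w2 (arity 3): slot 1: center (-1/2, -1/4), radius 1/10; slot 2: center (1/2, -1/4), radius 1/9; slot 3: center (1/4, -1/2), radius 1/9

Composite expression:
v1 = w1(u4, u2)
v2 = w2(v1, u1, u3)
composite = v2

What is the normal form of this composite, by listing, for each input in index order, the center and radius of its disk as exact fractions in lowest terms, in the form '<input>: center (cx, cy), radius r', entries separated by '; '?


u1: center (1/2, -1/4), radius 1/9; u2: center (-11/20, -3/10), radius 1/60; u3: center (1/4, -1/2), radius 1/9; u4: center (-1/2, -1/4), radius 1/50

Below w2, radii multiply path by path; the u-disk centers shift.
for u4, the 2-step affine chain lands on center (-1/2, -1/4), radius 1/50
for u2, the 2-step affine chain lands on center (-11/20, -3/10), radius 1/60
for u1, the 1-step affine chain lands on center (1/2, -1/4), radius 1/9
for u3, the 1-step affine chain lands on center (1/4, -1/2), radius 1/9


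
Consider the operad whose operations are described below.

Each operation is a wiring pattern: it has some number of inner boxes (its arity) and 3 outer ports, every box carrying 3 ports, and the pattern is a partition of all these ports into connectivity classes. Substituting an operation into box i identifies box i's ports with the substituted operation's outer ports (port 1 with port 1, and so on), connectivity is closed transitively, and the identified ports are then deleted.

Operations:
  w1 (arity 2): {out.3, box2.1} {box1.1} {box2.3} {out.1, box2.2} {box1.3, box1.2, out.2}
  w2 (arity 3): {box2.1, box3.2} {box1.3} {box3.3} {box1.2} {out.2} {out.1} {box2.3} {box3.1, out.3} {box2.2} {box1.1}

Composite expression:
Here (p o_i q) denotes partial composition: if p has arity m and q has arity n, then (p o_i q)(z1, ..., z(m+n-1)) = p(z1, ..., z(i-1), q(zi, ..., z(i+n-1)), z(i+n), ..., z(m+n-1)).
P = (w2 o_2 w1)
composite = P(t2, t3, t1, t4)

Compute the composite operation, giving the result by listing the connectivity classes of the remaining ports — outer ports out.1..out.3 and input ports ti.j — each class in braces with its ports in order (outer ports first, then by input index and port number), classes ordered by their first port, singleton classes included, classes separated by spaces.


{out.1} {out.2} {out.3, t4.1} {t1.1} {t1.2, t4.2} {t1.3} {t2.1} {t2.2} {t2.3} {t3.1} {t3.2, t3.3} {t4.3}

Connectivity passes through glued w2-boundaries; trace each wire chain.
through w1, on inputs (t3, t1): {out.1, t1.2} {out.2, t3.2, t3.3} {out.3, t1.1} {t1.3} {t3.1} (out.j = stage outer ports)
through w2, on inputs (t2, t3, t1, t4): {out.1} {out.2} {out.3, t4.1} {t1.1} {t1.2, t4.2} {t1.3} {t2.1} {t2.2} {t2.3} {t3.1} {t3.2, t3.3} {t4.3} (out.j = stage outer ports)


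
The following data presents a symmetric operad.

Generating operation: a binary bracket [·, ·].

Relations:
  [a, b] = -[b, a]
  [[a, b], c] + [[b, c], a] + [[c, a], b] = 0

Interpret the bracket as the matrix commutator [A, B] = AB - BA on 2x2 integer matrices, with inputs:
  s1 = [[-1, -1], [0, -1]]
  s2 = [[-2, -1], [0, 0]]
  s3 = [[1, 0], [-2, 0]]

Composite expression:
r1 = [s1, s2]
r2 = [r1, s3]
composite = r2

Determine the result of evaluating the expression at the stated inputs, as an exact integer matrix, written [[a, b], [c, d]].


[s1, s2] = [[0, -2], [0, 0]]
[[s1, s2], s3] = [[4, 2], [0, -4]]

[[4, 2], [0, -4]]


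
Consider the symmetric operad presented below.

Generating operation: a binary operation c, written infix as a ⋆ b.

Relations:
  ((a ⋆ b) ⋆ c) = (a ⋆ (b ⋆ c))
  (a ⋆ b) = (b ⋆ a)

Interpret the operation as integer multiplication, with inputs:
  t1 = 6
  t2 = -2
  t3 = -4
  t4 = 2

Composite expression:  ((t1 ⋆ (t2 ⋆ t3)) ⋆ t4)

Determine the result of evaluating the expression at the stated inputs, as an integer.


96

(t2 ⋆ t3) = 8
(t1 ⋆ (t2 ⋆ t3)) = 48
((t1 ⋆ (t2 ⋆ t3)) ⋆ t4) = 96


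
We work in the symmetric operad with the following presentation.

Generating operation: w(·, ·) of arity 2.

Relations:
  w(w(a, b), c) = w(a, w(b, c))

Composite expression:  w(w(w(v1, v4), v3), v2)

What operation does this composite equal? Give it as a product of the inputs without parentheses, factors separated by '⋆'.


All parenthesizations of w agree; list the v-inputs left to right.
w(v1, v4) linearizes to v1 ⋆ v4
w(w(v1, v4), v3) linearizes to v1 ⋆ v4 ⋆ v3
w(w(w(v1, v4), v3), v2) linearizes to v1 ⋆ v4 ⋆ v3 ⋆ v2

v1 ⋆ v4 ⋆ v3 ⋆ v2


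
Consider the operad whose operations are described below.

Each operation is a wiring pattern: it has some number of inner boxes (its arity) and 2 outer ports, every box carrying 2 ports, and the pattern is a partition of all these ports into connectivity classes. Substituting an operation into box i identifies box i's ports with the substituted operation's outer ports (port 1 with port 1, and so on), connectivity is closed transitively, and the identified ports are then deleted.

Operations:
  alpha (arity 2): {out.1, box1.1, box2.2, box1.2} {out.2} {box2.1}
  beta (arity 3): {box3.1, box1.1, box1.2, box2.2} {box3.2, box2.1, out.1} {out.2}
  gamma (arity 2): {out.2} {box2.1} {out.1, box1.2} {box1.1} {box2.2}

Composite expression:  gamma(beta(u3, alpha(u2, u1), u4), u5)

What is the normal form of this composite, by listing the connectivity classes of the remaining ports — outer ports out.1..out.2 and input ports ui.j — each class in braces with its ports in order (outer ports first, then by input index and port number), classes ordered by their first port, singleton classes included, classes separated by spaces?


Two ports join when wires chain via gamma-identified ports.
alpha over (u2, u1) gives {out.1, u1.2, u2.1, u2.2} {out.2} {u1.1}, out.j being that stage's outer ports
beta over (u3, u2, u1, u4) gives {out.1, u1.2, u2.1, u2.2, u4.2} {out.2} {u1.1} {u3.1, u3.2, u4.1}, out.j being that stage's outer ports
gamma over (u3, u2, u1, u4, u5) gives {out.1} {out.2} {u1.1} {u1.2, u2.1, u2.2, u4.2} {u3.1, u3.2, u4.1} {u5.1} {u5.2}, out.j being that stage's outer ports

{out.1} {out.2} {u1.1} {u1.2, u2.1, u2.2, u4.2} {u3.1, u3.2, u4.1} {u5.1} {u5.2}


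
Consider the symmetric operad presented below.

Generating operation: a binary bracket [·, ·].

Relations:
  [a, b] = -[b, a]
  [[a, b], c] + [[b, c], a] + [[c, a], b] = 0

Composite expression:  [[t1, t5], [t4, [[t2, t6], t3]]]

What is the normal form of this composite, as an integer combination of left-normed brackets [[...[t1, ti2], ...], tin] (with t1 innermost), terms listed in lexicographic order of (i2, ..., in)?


-[[[[[t1, t5], t2], t6], t3], t4] + [[[[[t1, t5], t3], t2], t6], t4] - [[[[[t1, t5], t3], t6], t2], t4] + [[[[[t1, t5], t4], t2], t6], t3] - [[[[[t1, t5], t4], t3], t2], t6] + [[[[[t1, t5], t4], t3], t6], t2] - [[[[[t1, t5], t4], t6], t2], t3] + [[[[[t1, t5], t6], t2], t3], t4]

Skip Jacobi rewriting: expand, keep t1-initial words, read off terms.
Composite bracket: [[t1, t5], [t4, [[t2, t6], t3]]]
The bracket unfolds into 32 signed words via [a, b] = ab - ba (2^5 = 32).
Coefficients come from the t1-initial words:
  the word t1t5t2t6t3t4 carries sign -1 and contributes -[[[[[t1, t5], t2], t6], t3], t4]
  the word t1t5t3t2t6t4 carries sign +1 and contributes +[[[[[t1, t5], t3], t2], t6], t4]
  the word t1t5t3t6t2t4 carries sign -1 and contributes -[[[[[t1, t5], t3], t6], t2], t4]
  the word t1t5t4t2t6t3 carries sign +1 and contributes +[[[[[t1, t5], t4], t2], t6], t3]
  the word t1t5t4t3t2t6 carries sign -1 and contributes -[[[[[t1, t5], t4], t3], t2], t6]
  the word t1t5t4t3t6t2 carries sign +1 and contributes +[[[[[t1, t5], t4], t3], t6], t2]
  the word t1t5t4t6t2t3 carries sign -1 and contributes -[[[[[t1, t5], t4], t6], t2], t3]
  the word t1t5t6t2t3t4 carries sign +1 and contributes +[[[[[t1, t5], t6], t2], t3], t4]


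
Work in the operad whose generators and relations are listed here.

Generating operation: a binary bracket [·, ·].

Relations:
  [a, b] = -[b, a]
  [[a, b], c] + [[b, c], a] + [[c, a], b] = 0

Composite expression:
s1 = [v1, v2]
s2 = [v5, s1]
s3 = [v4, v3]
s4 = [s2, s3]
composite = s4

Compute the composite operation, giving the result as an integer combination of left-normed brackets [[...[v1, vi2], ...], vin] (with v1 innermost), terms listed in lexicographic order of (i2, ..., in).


[[[[v1, v2], v5], v3], v4] - [[[[v1, v2], v5], v4], v3]

A multilinear Lie element is pinned by v1-initial words (v1 innermost).
Composite bracket: [[v5, [v1, v2]], [v4, v3]]
Applying ab - ba throughout gives 16 signed words (2^4 = 16).
Only words starting with v1 matter:
  v1v2v5v3v4 (sign +1) contributes +[[[[v1, v2], v5], v3], v4]
  v1v2v5v4v3 (sign -1) contributes -[[[[v1, v2], v5], v4], v3]


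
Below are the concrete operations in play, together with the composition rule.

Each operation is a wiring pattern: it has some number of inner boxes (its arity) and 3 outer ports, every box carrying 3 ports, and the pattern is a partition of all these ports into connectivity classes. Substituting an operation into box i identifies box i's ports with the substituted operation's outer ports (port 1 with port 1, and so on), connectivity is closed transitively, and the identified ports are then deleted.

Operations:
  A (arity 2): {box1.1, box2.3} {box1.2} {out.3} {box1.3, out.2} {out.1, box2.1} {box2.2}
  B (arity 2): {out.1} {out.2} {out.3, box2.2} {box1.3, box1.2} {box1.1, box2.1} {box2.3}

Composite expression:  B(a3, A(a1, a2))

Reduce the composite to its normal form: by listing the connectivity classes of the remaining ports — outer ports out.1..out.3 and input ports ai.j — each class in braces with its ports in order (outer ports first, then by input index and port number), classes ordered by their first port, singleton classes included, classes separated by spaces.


{out.1} {out.2} {out.3, a1.3} {a1.1, a2.3} {a1.2} {a2.1, a3.1} {a2.2} {a3.2, a3.3}

After gluing at B, chains via deleted ports link the a-ports.
composing A on (a1, a2), with out.j its own outer ports: {out.1, a2.1} {out.2, a1.3} {out.3} {a1.1, a2.3} {a1.2} {a2.2}
composing B on (a3, a1, a2), with out.j its own outer ports: {out.1} {out.2} {out.3, a1.3} {a1.1, a2.3} {a1.2} {a2.1, a3.1} {a2.2} {a3.2, a3.3}


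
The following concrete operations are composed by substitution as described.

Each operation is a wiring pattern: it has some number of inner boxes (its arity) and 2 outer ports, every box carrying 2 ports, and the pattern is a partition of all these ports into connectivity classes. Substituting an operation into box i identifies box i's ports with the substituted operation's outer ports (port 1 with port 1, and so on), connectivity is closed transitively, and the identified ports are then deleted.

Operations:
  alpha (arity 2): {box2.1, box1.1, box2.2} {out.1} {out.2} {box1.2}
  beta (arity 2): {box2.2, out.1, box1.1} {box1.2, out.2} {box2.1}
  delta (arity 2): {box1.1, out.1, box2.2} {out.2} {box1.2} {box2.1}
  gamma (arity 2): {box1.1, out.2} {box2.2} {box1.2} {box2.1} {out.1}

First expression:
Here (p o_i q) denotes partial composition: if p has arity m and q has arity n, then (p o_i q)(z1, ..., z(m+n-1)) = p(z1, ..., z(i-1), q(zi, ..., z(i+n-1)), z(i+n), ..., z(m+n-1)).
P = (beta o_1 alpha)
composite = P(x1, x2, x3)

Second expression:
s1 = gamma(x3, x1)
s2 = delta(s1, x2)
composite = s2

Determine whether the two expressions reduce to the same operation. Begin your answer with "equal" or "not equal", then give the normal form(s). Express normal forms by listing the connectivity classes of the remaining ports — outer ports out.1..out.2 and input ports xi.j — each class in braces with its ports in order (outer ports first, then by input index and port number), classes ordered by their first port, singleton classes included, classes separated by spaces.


not equal; the first gives {out.1, x3.2} {out.2} {x1.1, x2.1, x2.2} {x1.2} {x3.1} and the second {out.1, x2.2} {out.2} {x1.1} {x1.2} {x2.1} {x3.1} {x3.2}

The first expression reduces to {out.1, x3.2} {out.2} {x1.1, x2.1, x2.2} {x1.2} {x3.1}
The second expression reduces to {out.1, x2.2} {out.2} {x1.1} {x1.2} {x2.1} {x3.1} {x3.2}
The normal forms differ: not equal.


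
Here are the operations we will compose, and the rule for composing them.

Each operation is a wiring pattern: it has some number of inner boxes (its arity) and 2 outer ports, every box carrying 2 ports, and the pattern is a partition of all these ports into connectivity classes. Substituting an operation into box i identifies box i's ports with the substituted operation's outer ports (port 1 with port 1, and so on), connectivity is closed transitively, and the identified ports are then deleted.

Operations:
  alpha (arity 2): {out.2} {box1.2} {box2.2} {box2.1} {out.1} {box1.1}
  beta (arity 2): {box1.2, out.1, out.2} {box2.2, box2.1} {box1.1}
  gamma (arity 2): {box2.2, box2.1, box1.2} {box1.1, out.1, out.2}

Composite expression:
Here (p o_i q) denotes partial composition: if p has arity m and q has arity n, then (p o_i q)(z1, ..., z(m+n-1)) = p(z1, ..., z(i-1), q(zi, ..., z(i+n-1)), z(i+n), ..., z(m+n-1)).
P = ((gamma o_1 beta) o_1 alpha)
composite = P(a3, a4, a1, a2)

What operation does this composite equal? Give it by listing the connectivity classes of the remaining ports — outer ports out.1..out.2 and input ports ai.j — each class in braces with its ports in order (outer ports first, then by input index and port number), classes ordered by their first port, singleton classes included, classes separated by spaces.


{out.1, out.2, a2.1, a2.2} {a1.1, a1.2} {a3.1} {a3.2} {a4.1} {a4.2}

Two ports join when wires chain via gamma-identified ports.
stage alpha: inputs (a3, a4), connectivity {out.1} {out.2} {a3.1} {a3.2} {a4.1} {a4.2}, out.j its boundary
stage beta: inputs (a3, a4, a1), connectivity {out.1, out.2} {a1.1, a1.2} {a3.1} {a3.2} {a4.1} {a4.2}, out.j its boundary
stage gamma: inputs (a3, a4, a1, a2), connectivity {out.1, out.2, a2.1, a2.2} {a1.1, a1.2} {a3.1} {a3.2} {a4.1} {a4.2}, out.j its boundary


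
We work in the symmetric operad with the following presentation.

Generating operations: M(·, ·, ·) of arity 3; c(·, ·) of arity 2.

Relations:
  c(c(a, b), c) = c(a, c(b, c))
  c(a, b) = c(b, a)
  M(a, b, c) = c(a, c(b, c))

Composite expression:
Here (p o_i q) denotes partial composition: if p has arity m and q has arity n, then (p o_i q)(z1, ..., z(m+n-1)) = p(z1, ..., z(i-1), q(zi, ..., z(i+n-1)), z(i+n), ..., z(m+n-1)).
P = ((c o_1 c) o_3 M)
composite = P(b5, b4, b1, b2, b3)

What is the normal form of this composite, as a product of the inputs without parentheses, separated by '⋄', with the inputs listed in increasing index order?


b1 ⋄ b2 ⋄ b3 ⋄ b4 ⋄ b5

Both nesting and order wash out for c; what remains is which b's occur.
c(b5, b4) reduces to b5 ⋄ b4
M(b1, b2, b3) reduces to b1 ⋄ b2 ⋄ b3
c(c(b5, b4), M(b1, b2, b3)) reduces to b5 ⋄ b4 ⋄ b1 ⋄ b2 ⋄ b3
the factors in increasing index order: b1 ⋄ b2 ⋄ b3 ⋄ b4 ⋄ b5


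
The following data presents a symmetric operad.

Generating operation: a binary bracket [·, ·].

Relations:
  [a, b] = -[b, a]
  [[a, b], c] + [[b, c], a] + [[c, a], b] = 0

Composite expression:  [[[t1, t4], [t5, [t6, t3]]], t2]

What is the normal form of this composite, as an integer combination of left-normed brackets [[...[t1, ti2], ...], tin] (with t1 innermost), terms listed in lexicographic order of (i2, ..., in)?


[[[[[t1, t4], t3], t6], t5], t2] - [[[[[t1, t4], t5], t3], t6], t2] + [[[[[t1, t4], t5], t6], t3], t2] - [[[[[t1, t4], t6], t3], t5], t2]

Skip Jacobi rewriting: expand, keep t1-initial words, read off terms.
Composite bracket: [[[t1, t4], [t5, [t6, t3]]], t2]
The bracket unfolds into 32 signed words via [a, b] = ab - ba (2^5 = 32).
Keep just the words that open with t1:
  the word t1t4t3t6t5t2 carries sign +1 and contributes +[[[[[t1, t4], t3], t6], t5], t2]
  the word t1t4t5t3t6t2 carries sign -1 and contributes -[[[[[t1, t4], t5], t3], t6], t2]
  the word t1t4t5t6t3t2 carries sign +1 and contributes +[[[[[t1, t4], t5], t6], t3], t2]
  the word t1t4t6t3t5t2 carries sign -1 and contributes -[[[[[t1, t4], t6], t3], t5], t2]


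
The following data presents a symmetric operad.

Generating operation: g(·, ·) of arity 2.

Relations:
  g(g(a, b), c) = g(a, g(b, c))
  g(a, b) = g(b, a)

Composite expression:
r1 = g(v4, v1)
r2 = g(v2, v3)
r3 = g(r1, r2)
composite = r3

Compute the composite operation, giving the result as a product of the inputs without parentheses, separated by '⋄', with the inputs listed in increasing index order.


v1 ⋄ v2 ⋄ v3 ⋄ v4

Any arrangement under g is one operation, so sort the v-inputs.
g(v4, v1) reduces to v4 ⋄ v1
g(v2, v3) reduces to v2 ⋄ v3
g(g(v4, v1), g(v2, v3)) reduces to v4 ⋄ v1 ⋄ v2 ⋄ v3
the factors in increasing index order: v1 ⋄ v2 ⋄ v3 ⋄ v4


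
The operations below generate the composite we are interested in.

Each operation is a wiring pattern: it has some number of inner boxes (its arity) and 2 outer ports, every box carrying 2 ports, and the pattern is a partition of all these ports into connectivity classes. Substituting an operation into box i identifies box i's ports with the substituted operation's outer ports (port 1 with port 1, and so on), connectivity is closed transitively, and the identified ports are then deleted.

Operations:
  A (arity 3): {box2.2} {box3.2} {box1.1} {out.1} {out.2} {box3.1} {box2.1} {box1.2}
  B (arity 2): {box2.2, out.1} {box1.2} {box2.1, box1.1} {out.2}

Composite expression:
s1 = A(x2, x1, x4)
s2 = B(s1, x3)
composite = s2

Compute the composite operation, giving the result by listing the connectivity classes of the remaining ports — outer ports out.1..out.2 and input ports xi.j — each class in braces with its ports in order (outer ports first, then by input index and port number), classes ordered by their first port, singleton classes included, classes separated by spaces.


{out.1, x3.2} {out.2} {x1.1} {x1.2} {x2.1} {x2.2} {x3.1} {x4.1} {x4.2}

After gluing at B, chains via deleted ports link the x-ports.
the subtree at A composes to {out.1} {out.2} {x1.1} {x1.2} {x2.1} {x2.2} {x4.1} {x4.2} on (x2, x1, x4); out.j = own outer ports
the subtree at B composes to {out.1, x3.2} {out.2} {x1.1} {x1.2} {x2.1} {x2.2} {x3.1} {x4.1} {x4.2} on (x2, x1, x4, x3); out.j = own outer ports


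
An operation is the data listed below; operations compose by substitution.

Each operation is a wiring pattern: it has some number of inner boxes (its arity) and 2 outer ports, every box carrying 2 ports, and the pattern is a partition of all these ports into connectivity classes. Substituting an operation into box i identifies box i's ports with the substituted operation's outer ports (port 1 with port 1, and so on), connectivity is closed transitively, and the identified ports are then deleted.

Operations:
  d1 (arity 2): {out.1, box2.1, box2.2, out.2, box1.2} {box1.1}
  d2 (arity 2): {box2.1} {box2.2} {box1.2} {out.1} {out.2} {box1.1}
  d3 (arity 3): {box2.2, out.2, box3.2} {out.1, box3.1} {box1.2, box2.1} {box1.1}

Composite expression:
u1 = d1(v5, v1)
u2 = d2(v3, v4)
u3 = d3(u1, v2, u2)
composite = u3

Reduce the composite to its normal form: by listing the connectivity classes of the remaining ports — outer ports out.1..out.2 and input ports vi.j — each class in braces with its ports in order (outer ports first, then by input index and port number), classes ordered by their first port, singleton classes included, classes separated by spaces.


{out.1} {out.2, v2.2} {v1.1, v1.2, v2.1, v5.2} {v3.1} {v3.2} {v4.1} {v4.2} {v5.1}


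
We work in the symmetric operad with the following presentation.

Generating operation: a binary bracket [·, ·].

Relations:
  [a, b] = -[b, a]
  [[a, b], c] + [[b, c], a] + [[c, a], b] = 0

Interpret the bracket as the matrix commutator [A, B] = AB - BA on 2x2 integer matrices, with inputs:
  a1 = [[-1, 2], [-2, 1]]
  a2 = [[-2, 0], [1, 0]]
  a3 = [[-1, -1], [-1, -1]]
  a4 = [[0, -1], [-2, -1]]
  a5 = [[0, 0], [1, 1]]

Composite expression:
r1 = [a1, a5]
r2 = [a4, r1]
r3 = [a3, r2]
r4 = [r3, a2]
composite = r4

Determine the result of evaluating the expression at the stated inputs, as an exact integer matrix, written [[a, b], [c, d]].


[[0, 0], [-36, 0]]

[a1, a5] = [[2, 2], [4, -2]]
[a4, [a1, a5]] = [[0, 6], [-12, 0]]
[a3, [a4, [a1, a5]]] = [[18, 0], [0, -18]]
[[a3, [a4, [a1, a5]]], a2] = [[0, 0], [-36, 0]]


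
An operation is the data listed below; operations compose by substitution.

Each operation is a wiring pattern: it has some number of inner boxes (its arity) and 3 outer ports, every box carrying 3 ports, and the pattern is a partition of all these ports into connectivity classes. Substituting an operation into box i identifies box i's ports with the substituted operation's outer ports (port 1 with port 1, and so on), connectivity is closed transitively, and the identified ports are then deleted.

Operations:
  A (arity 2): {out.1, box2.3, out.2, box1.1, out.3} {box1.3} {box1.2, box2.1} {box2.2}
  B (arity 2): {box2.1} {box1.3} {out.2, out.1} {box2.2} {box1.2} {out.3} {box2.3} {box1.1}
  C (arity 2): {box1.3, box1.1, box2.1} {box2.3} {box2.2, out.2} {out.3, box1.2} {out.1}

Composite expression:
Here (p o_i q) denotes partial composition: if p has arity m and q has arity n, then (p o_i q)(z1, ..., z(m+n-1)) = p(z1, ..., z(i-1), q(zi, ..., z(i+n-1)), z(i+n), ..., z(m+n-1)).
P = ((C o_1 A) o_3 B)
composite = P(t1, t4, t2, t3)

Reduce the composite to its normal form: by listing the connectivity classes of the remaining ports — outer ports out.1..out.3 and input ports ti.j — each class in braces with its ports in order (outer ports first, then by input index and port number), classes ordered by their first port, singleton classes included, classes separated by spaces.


{out.1} {out.2, out.3, t1.1, t4.3} {t1.2, t4.1} {t1.3} {t2.1} {t2.2} {t2.3} {t3.1} {t3.2} {t3.3} {t4.2}

Reachability decides: close wires over C-identified ports.
composing A on (t1, t4), with out.j its own outer ports: {out.1, out.2, out.3, t1.1, t4.3} {t1.2, t4.1} {t1.3} {t4.2}
composing B on (t2, t3), with out.j its own outer ports: {out.1, out.2} {out.3} {t2.1} {t2.2} {t2.3} {t3.1} {t3.2} {t3.3}
composing C on (t1, t4, t2, t3), with out.j its own outer ports: {out.1} {out.2, out.3, t1.1, t4.3} {t1.2, t4.1} {t1.3} {t2.1} {t2.2} {t2.3} {t3.1} {t3.2} {t3.3} {t4.2}


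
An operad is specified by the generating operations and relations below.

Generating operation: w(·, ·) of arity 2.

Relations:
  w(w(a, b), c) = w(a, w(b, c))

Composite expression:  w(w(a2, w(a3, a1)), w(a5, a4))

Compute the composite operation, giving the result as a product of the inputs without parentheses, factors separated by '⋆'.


a2 ⋆ a3 ⋆ a1 ⋆ a5 ⋆ a4

Key point: w is associative — brackets drop, the a-order remains.
w(a3, a1) linearizes to a3 ⋆ a1
w(a2, w(a3, a1)) linearizes to a2 ⋆ a3 ⋆ a1
w(a5, a4) linearizes to a5 ⋆ a4
w(w(a2, w(a3, a1)), w(a5, a4)) linearizes to a2 ⋆ a3 ⋆ a1 ⋆ a5 ⋆ a4


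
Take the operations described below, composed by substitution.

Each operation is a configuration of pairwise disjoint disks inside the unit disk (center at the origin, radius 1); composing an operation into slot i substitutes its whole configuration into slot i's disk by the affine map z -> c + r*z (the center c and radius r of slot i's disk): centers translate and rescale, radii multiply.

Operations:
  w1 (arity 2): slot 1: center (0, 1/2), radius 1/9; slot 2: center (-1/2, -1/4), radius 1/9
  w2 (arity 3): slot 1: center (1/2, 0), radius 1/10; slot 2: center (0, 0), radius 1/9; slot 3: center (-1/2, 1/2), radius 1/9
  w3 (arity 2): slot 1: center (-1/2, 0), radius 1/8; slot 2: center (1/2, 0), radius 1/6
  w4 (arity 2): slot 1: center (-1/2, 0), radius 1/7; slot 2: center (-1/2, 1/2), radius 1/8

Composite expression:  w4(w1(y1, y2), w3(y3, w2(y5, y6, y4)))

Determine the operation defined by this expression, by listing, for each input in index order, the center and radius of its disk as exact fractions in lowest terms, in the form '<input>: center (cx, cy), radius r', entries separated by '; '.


y1: center (-1/2, 1/14), radius 1/63; y2: center (-4/7, -1/28), radius 1/63; y3: center (-9/16, 1/2), radius 1/64; y4: center (-43/96, 49/96), radius 1/432; y5: center (-41/96, 1/2), radius 1/480; y6: center (-7/16, 1/2), radius 1/432

Affine substitution under w4: radii multiply and y-centers shift.
tracing y1 down its 2-map path: center (-1/2, 1/14), radius 1/63
tracing y2 down its 2-map path: center (-4/7, -1/28), radius 1/63
tracing y3 down its 2-map path: center (-9/16, 1/2), radius 1/64
tracing y5 down its 3-map path: center (-41/96, 1/2), radius 1/480
tracing y6 down its 3-map path: center (-7/16, 1/2), radius 1/432
tracing y4 down its 3-map path: center (-43/96, 49/96), radius 1/432


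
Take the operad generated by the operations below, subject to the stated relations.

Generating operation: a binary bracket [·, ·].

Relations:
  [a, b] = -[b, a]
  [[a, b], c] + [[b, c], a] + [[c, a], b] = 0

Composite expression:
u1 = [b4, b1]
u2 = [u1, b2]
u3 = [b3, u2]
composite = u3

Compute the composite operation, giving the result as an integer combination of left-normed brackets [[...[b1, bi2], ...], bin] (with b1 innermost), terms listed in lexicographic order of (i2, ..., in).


[[[b1, b4], b2], b3]

Antisymmetry and Jacobi reduce to b1-anchored left-normed brackets.
Composite bracket: [b3, [[b4, b1], b2]]
Under [a, b] = ab - ba we get 8 signed associative words (2^3 = 8).
Collect the words opening with b1:
  the word b1b4b2b3 carries sign +1 and contributes +[[[b1, b4], b2], b3]


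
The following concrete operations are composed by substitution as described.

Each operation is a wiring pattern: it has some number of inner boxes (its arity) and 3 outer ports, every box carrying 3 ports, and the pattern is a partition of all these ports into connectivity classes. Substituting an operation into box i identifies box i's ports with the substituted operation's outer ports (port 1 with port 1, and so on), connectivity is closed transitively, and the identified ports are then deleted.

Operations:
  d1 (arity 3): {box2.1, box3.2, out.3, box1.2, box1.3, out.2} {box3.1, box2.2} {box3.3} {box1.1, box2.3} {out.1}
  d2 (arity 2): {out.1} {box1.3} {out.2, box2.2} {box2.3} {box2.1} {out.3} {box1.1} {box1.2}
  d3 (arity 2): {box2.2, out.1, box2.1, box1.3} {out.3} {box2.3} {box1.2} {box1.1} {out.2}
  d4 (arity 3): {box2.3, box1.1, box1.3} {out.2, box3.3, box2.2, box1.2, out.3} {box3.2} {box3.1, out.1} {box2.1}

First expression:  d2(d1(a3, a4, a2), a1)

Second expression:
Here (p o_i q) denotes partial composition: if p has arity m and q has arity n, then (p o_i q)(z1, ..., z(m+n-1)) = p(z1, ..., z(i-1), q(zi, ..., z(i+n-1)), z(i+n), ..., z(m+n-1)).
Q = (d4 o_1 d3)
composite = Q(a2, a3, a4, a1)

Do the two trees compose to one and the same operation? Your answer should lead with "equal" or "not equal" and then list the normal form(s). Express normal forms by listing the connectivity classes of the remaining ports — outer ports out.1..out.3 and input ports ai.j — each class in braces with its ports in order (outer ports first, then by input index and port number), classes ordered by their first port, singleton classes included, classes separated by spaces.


not equal — first {out.1} {out.2, a1.2} {out.3} {a1.1} {a1.3} {a2.1, a4.2} {a2.2, a3.2, a3.3, a4.1} {a2.3} {a3.1, a4.3}, second {out.1, a1.1} {out.2, out.3, a1.3, a4.2} {a1.2} {a2.1} {a2.2} {a2.3, a3.1, a3.2, a4.3} {a3.3} {a4.1}

The first expression, normalized: {out.1} {out.2, a1.2} {out.3} {a1.1} {a1.3} {a2.1, a4.2} {a2.2, a3.2, a3.3, a4.1} {a2.3} {a3.1, a4.3}
The second expression, normalized: {out.1, a1.1} {out.2, out.3, a1.3, a4.2} {a1.2} {a2.1} {a2.2} {a2.3, a3.1, a3.2, a4.3} {a3.3} {a4.1}
The forms do not match — not equal.


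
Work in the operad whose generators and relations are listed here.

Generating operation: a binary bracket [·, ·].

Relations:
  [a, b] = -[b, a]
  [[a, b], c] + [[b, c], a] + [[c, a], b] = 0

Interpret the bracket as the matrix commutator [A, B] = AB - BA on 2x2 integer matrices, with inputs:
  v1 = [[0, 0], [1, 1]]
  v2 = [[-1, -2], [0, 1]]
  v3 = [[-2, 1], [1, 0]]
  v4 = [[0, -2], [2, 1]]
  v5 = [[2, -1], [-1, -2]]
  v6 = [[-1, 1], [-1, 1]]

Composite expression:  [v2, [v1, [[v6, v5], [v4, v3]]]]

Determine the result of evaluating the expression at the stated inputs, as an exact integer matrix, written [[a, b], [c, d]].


[v6, v5] = [[-2, -2], [-6, 2]]
[v4, v3] = [[-4, -5], [-3, 4]]
[[v6, v5], [v4, v3]] = [[-24, 4], [36, 24]]
[v1, [[v6, v5], [v4, v3]]] = [[-4, -4], [-12, 4]]
[v2, [v1, [[v6, v5], [v4, v3]]]] = [[24, -8], [-24, -24]]

[[24, -8], [-24, -24]]


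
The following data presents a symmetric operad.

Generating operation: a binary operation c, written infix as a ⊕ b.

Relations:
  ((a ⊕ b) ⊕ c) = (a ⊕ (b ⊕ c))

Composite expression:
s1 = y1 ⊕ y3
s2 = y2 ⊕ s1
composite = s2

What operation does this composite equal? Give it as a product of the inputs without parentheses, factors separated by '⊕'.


y2 ⊕ y1 ⊕ y3


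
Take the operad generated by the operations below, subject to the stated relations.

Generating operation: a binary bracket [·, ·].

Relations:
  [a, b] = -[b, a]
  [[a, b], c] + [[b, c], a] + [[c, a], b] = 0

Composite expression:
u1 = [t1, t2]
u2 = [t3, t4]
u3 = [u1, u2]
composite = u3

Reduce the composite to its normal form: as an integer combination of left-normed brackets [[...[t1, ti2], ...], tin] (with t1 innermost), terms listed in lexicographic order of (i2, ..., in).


[[[t1, t2], t3], t4] - [[[t1, t2], t4], t3]

A multilinear Lie element is pinned by t1-initial words (t1 innermost).
Composite bracket: [[t1, t2], [t3, t4]]
Each bracket splits as ab - ba, giving 8 signed words (2^3 = 8).
The t1-initial words carry the normal form:
  from t1t2t3t4, sign +1: term +[[[t1, t2], t3], t4]
  from t1t2t4t3, sign -1: term -[[[t1, t2], t4], t3]


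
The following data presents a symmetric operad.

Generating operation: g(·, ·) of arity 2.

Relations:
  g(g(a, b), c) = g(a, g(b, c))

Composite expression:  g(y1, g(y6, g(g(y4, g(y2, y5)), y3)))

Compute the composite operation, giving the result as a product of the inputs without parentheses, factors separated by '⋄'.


All parenthesizations of g agree; list the y-inputs left to right.
g(y2, y5) spells out as y2 ⋄ y5
g(y4, g(y2, y5)) spells out as y4 ⋄ y2 ⋄ y5
g(g(y4, g(y2, y5)), y3) spells out as y4 ⋄ y2 ⋄ y5 ⋄ y3
g(y6, g(g(y4, g(y2, y5)), y3)) spells out as y6 ⋄ y4 ⋄ y2 ⋄ y5 ⋄ y3
g(y1, g(y6, g(g(y4, g(y2, y5)), y3))) spells out as y1 ⋄ y6 ⋄ y4 ⋄ y2 ⋄ y5 ⋄ y3

y1 ⋄ y6 ⋄ y4 ⋄ y2 ⋄ y5 ⋄ y3


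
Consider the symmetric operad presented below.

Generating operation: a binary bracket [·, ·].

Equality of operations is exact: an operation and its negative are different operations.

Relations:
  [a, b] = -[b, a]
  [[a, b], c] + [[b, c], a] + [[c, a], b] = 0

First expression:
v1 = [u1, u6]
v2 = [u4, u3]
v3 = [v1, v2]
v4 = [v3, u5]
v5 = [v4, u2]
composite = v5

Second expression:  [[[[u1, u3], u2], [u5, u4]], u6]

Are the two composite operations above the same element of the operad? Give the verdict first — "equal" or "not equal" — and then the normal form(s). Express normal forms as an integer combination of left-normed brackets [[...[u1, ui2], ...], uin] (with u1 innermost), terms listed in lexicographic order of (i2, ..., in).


not equal; first: -[[[[[u1, u6], u3], u4], u5], u2] + [[[[[u1, u6], u4], u3], u5], u2]; second: -[[[[[u1, u3], u2], u4], u5], u6] + [[[[[u1, u3], u2], u5], u4], u6]


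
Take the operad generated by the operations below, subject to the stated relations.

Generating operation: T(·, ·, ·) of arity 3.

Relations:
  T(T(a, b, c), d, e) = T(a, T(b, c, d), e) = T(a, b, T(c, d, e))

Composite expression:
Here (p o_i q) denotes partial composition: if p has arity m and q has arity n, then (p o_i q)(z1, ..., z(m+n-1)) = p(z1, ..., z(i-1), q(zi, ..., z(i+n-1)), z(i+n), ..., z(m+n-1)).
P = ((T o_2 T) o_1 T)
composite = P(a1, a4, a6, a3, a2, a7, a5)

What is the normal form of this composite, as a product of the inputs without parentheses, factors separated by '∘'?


a1 ∘ a4 ∘ a6 ∘ a3 ∘ a2 ∘ a7 ∘ a5

Key point: T is associative — brackets drop, the a-order remains.
T(a1, a4, a6) unparenthesizes to a1 ∘ a4 ∘ a6
T(a3, a2, a7) unparenthesizes to a3 ∘ a2 ∘ a7
T(T(a1, a4, a6), T(a3, a2, a7), a5) unparenthesizes to a1 ∘ a4 ∘ a6 ∘ a3 ∘ a2 ∘ a7 ∘ a5


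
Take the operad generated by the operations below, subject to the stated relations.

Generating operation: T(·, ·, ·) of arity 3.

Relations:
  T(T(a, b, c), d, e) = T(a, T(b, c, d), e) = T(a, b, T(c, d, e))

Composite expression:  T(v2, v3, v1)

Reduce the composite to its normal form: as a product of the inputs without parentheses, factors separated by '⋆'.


Associativity of T dissolves the nesting; only the v-input order survives.
T(v2, v3, v1) spells out as v2 ⋆ v3 ⋆ v1

v2 ⋆ v3 ⋆ v1


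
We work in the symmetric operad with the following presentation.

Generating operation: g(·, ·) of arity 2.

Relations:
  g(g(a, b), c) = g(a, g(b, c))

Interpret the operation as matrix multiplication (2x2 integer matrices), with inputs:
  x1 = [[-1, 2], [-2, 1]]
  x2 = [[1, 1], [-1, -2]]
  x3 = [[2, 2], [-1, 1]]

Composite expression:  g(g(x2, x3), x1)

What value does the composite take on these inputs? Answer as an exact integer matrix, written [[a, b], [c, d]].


[[-7, 5], [8, -4]]

g(x2, x3) = [[1, 3], [0, -4]]
g(g(x2, x3), x1) = [[-7, 5], [8, -4]]


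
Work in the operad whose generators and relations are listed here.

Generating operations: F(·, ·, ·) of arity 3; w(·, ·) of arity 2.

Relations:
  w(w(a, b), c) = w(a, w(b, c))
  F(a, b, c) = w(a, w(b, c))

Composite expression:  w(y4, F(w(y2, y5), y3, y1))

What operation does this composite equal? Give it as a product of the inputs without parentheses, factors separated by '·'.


y4 · y2 · y5 · y3 · y1

Under associativity of w, the answer is the y's in reading order.
w(y2, y5) linearizes to y2 · y5
F(w(y2, y5), y3, y1) linearizes to y2 · y5 · y3 · y1
w(y4, F(w(y2, y5), y3, y1)) linearizes to y4 · y2 · y5 · y3 · y1


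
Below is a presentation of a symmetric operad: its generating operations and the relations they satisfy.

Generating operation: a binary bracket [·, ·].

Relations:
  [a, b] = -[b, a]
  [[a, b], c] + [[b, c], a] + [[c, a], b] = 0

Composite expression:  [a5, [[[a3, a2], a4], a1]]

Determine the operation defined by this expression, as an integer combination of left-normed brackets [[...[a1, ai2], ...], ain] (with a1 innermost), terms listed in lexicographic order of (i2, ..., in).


-[[[[a1, a2], a3], a4], a5] + [[[[a1, a3], a2], a4], a5] + [[[[a1, a4], a2], a3], a5] - [[[[a1, a4], a3], a2], a5]


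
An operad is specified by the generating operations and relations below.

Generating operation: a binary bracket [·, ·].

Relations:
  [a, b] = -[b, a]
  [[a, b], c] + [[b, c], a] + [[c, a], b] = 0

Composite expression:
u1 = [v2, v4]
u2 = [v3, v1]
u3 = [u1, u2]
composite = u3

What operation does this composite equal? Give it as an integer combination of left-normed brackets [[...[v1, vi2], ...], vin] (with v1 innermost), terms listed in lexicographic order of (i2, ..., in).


[[[v1, v3], v2], v4] - [[[v1, v3], v4], v2]

A multilinear Lie element is pinned by v1-initial words (v1 innermost).
Composite bracket: [[v2, v4], [v3, v1]]
Under [a, b] = ab - ba we get 8 signed associative words (2^3 = 8).
Coefficients come from the v1-initial words:
  sign of v1v3v2v4 is +1, so it contributes +[[[v1, v3], v2], v4]
  sign of v1v3v4v2 is -1, so it contributes -[[[v1, v3], v4], v2]
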